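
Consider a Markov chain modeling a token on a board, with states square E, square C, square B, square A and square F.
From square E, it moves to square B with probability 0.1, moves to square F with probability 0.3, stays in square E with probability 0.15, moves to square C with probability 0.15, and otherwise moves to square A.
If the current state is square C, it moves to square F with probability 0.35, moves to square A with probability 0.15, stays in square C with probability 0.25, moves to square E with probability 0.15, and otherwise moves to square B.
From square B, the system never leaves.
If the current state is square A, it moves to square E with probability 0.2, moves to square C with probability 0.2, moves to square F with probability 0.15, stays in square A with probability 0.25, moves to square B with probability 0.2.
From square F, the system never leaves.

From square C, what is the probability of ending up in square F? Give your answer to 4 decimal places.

0.7177

Let h(s) be the probability of absorption at square F starting from transient state s. Then h(square F) = 1 and h(square B) = 0. By first-step analysis:
h(square E) = 0.15·h(square E) + 0.15·h(square C) + 0.1·0 + 0.3·h(square A) + 0.3·1
h(square C) = 0.15·h(square E) + 0.25·h(square C) + 0.1·0 + 0.15·h(square A) + 0.35·1
h(square A) = 0.2·h(square E) + 0.2·h(square C) + 0.2·0 + 0.25·h(square A) + 0.15·1
Solving: h(square E) = 0.6819, h(square C) = 0.7177, h(square A) = 0.5732.
Starting from square C, the probability is 0.7177.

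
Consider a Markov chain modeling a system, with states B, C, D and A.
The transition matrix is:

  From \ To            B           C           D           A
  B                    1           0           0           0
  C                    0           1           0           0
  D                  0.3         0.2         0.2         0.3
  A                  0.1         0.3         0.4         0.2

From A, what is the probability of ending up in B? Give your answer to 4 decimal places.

Let h(s) be the probability of absorption at B starting from transient state s. Then h(B) = 1 and h(C) = 0. By first-step analysis:
h(D) = 0.3·1 + 0.2·0 + 0.2·h(D) + 0.3·h(A)
h(A) = 0.1·1 + 0.3·0 + 0.4·h(D) + 0.2·h(A)
Solving: h(D) = 0.5192, h(A) = 0.3846.
Starting from A, the probability is 0.3846.

0.3846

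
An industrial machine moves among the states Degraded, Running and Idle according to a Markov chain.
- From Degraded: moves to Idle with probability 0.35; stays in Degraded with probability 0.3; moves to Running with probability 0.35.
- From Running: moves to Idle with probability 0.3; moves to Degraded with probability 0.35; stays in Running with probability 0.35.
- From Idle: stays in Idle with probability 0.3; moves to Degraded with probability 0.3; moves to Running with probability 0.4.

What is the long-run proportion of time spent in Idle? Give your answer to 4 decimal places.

0.3159

Let the stationary distribution be π with π = πP and π_1 + π_2 + π_3 = 1.
π_1 = 0.3·π_1 + 0.35·π_2 + 0.3·π_3
π_2 = 0.35·π_1 + 0.35·π_2 + 0.4·π_3
Solving with the normalization constraint gives π = (0.3183, 0.3658, 0.3159).
So the stationary probability of Idle is 0.3159.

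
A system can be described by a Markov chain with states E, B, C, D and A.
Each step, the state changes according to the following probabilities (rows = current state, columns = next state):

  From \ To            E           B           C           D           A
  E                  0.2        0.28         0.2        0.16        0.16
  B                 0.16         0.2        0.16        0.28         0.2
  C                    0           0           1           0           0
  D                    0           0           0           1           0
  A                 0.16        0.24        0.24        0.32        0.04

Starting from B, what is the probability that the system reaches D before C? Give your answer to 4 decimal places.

0.5970

Let h(s) be the probability of absorption at D starting from transient state s. Then h(D) = 1 and h(C) = 0. By first-step analysis:
h(E) = 0.2·h(E) + 0.28·h(B) + 0.2·0 + 0.16·1 + 0.16·h(A)
h(B) = 0.16·h(E) + 0.2·h(B) + 0.16·0 + 0.28·1 + 0.2·h(A)
h(A) = 0.16·h(E) + 0.24·h(B) + 0.24·0 + 0.32·1 + 0.04·h(A)
Solving: h(E) = 0.5229, h(B) = 0.5970, h(A) = 0.5697.
Starting from B, the probability is 0.5970.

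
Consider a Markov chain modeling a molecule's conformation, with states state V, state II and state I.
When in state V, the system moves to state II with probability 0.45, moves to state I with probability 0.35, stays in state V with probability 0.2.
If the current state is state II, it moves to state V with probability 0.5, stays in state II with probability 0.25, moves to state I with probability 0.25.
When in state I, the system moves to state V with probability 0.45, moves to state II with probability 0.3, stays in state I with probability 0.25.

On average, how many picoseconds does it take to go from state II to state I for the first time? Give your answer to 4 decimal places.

Let t(s) be the expected number of picoseconds to first reach state I from state s, with t(state I) = 0. Conditioning on the first picosecond:
t(state V) = 1 + 0.2·t(state V) + 0.45·t(state II)
t(state II) = 1 + 0.5·t(state V) + 0.25·t(state II)
Solving: t(state V) = 3.2000, t(state II) = 3.4667.
Expected picoseconds from state II to state I: 3.4667.

3.4667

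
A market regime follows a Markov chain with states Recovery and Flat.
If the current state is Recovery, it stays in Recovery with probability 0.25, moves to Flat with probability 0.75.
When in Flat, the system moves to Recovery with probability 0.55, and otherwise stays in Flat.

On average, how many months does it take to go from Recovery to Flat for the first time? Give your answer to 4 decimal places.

1.3333

Let t(s) be the expected number of months to first reach Flat from state s, with t(Flat) = 0. Conditioning on the first month:
t(Recovery) = 1 + 0.25·t(Recovery)
Solving: t(Recovery) = 1.3333.
Expected months from Recovery to Flat: 1.3333.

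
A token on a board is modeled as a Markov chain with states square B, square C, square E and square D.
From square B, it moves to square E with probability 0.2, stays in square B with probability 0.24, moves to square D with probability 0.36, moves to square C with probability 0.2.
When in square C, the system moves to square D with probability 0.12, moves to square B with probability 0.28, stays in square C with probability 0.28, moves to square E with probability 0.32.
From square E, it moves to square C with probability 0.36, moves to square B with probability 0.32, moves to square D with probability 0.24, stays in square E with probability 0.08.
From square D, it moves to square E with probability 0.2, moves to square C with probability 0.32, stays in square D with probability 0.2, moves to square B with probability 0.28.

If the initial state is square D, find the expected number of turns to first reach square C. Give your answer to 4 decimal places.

3.4012

Let t(s) be the expected number of turns to first reach square C from state s, with t(square C) = 0. Conditioning on the first turn:
t(square B) = 1 + 0.24·t(square B) + 0.2·t(square E) + 0.36·t(square D)
t(square E) = 1 + 0.32·t(square B) + 0.08·t(square E) + 0.24·t(square D)
t(square D) = 1 + 0.28·t(square B) + 0.2·t(square E) + 0.2·t(square D)
Solving: t(square B) = 3.7937, t(square E) = 3.2938, t(square D) = 3.4012.
Expected turns from square D to square C: 3.4012.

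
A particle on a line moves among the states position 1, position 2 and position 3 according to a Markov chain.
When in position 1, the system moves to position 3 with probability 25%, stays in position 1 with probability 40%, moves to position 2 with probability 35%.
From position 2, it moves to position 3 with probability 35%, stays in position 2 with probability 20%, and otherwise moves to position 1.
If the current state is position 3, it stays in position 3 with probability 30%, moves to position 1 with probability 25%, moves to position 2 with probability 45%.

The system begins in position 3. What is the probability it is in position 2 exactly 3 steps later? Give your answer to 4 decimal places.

Propagate the distribution vector 3 steps from position 3.
After 0 steps: (0.0000, 0.0000, 1.0000)
After 1 step: (0.2500, 0.4500, 0.3000)
After 2 steps: (0.3775, 0.3125, 0.3100)
After 3 steps: (0.3691, 0.3341, 0.2968)
P(in position 2 after 3 steps) = 0.3341

0.3341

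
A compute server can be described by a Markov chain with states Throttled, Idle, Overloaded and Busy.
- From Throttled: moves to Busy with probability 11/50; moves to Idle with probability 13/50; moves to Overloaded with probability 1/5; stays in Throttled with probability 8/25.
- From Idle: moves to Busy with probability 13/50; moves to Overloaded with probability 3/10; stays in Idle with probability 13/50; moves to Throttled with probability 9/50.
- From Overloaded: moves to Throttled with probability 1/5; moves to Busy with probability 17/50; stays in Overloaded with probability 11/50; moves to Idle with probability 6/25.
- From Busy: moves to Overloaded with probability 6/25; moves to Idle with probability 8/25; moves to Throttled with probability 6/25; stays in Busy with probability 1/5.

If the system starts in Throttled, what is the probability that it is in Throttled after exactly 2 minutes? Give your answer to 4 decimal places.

0.2420

Propagate the distribution vector 2 minutes from Throttled.
After 0 minutes: (1.0000, 0.0000, 0.0000, 0.0000)
After 1 minute: (0.3200, 0.2600, 0.2000, 0.2200)
After 2 minutes: (0.2420, 0.2692, 0.2388, 0.2500)
P(in Throttled after 2 minutes) = 0.2420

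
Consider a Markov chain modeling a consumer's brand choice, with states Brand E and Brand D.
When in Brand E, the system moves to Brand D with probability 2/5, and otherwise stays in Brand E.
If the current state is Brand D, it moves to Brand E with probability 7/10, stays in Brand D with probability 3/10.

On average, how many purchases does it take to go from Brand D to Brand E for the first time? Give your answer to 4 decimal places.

Let t(s) be the expected number of purchases to first reach Brand E from state s, with t(Brand E) = 0. Conditioning on the first purchase:
t(Brand D) = 1 + 0.3·t(Brand D)
Solving: t(Brand D) = 1.4286.
Expected purchases from Brand D to Brand E: 1.4286.

1.4286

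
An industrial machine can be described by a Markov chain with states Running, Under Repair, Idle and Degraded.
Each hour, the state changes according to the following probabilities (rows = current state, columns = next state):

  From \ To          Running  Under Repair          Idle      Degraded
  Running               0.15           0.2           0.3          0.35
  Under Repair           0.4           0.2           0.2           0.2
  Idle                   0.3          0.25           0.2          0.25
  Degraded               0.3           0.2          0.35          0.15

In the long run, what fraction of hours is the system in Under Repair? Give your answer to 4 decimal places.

Let the stationary distribution be π with π = πP and π_1 + π_2 + π_3 + π_4 = 1.
π_1 = 0.15·π_1 + 0.4·π_2 + 0.3·π_3 + 0.3·π_4
π_2 = 0.2·π_1 + 0.2·π_2 + 0.25·π_3 + 0.2·π_4
π_3 = 0.3·π_1 + 0.2·π_2 + 0.2·π_3 + 0.35·π_4
Solving with the normalization constraint gives π = (0.2794, 0.2132, 0.2644, 0.2430).
So the stationary probability of Under Repair is 0.2132.

0.2132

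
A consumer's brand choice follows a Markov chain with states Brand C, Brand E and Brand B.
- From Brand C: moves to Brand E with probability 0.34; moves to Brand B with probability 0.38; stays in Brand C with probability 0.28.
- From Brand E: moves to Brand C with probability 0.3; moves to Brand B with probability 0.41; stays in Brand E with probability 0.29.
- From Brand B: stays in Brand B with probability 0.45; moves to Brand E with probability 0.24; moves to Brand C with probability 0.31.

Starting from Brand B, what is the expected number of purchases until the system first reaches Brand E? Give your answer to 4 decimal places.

Let t(s) be the expected number of purchases to first reach Brand E from state s, with t(Brand E) = 0. Conditioning on the first purchase:
t(Brand C) = 1 + 0.28·t(Brand C) + 0.38·t(Brand B)
t(Brand B) = 1 + 0.31·t(Brand C) + 0.45·t(Brand B)
Solving: t(Brand C) = 3.3429, t(Brand B) = 3.7024.
Expected purchases from Brand B to Brand E: 3.7024.

3.7024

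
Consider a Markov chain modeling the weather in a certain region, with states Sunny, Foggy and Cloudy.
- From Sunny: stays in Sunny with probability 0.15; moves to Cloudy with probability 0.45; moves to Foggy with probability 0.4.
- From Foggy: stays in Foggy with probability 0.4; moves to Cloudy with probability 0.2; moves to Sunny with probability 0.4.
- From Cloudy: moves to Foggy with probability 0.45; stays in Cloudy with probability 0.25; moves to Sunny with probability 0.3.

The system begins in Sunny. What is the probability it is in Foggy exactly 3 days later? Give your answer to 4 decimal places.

0.4130

Propagate the distribution vector 3 days from Sunny.
After 0 days: (1.0000, 0.0000, 0.0000)
After 1 day: (0.1500, 0.4000, 0.4500)
After 2 days: (0.3175, 0.4225, 0.2600)
After 3 days: (0.2946, 0.4130, 0.2924)
P(in Foggy after 3 days) = 0.4130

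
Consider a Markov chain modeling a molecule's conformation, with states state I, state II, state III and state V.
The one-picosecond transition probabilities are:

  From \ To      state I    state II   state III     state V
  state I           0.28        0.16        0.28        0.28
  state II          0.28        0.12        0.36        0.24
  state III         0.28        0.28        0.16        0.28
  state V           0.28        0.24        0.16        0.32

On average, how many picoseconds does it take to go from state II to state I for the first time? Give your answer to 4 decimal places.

Let t(s) be the expected number of picoseconds to first reach state I from state s, with t(state I) = 0. Conditioning on the first picosecond:
t(state II) = 1 + 0.12·t(state II) + 0.36·t(state III) + 0.24·t(state V)
t(state III) = 1 + 0.28·t(state II) + 0.16·t(state III) + 0.28·t(state V)
t(state V) = 1 + 0.24·t(state II) + 0.16·t(state III) + 0.32·t(state V)
Solving: t(state II) = 3.5714, t(state III) = 3.5714, t(state V) = 3.5714.
Expected picoseconds from state II to state I: 3.5714.

3.5714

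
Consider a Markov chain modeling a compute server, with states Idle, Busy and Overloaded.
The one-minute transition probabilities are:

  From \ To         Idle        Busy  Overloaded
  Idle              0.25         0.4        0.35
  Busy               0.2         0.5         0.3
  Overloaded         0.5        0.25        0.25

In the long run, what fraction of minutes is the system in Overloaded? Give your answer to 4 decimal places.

0.3003

Let the stationary distribution be π with π = πP and π_1 + π_2 + π_3 = 1.
π_1 = 0.25·π_1 + 0.2·π_2 + 0.5·π_3
π_2 = 0.4·π_1 + 0.5·π_2 + 0.25·π_3
Solving with the normalization constraint gives π = (0.3053, 0.3944, 0.3003).
So the stationary probability of Overloaded is 0.3003.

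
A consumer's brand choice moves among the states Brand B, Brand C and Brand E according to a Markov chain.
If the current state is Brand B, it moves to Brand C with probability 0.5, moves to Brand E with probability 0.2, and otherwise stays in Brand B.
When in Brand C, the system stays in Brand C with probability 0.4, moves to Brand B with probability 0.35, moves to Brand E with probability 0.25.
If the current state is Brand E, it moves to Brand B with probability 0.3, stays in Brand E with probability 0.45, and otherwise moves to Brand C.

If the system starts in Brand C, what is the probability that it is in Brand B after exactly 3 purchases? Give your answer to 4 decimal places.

Propagate the distribution vector 3 purchases from Brand C.
After 0 purchases: (0.0000, 1.0000, 0.0000)
After 1 purchase: (0.3500, 0.4000, 0.2500)
After 2 purchases: (0.3200, 0.3975, 0.2825)
After 3 purchases: (0.3199, 0.3896, 0.2905)
P(in Brand B after 3 purchases) = 0.3199

0.3199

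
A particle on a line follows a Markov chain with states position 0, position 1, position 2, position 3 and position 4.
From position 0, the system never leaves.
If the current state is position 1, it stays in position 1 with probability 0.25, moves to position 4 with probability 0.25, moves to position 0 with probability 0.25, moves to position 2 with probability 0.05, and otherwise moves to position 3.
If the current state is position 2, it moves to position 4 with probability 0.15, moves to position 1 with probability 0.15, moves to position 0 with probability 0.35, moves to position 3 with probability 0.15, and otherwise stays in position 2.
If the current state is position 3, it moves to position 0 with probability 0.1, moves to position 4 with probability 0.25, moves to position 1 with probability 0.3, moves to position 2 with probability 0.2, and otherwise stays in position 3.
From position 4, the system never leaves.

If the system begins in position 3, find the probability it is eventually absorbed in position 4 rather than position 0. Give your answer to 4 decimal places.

Let h(s) be the probability of absorption at position 4 starting from transient state s. Then h(position 4) = 1 and h(position 0) = 0. By first-step analysis:
h(position 1) = 0.25·0 + 0.25·h(position 1) + 0.05·h(position 2) + 0.2·h(position 3) + 0.25·1
h(position 2) = 0.35·0 + 0.15·h(position 1) + 0.2·h(position 2) + 0.15·h(position 3) + 0.15·1
h(position 3) = 0.1·0 + 0.3·h(position 1) + 0.2·h(position 2) + 0.15·h(position 3) + 0.25·1
Solving: h(position 1) = 0.5102, h(position 2) = 0.3892, h(position 3) = 0.5658.
Starting from position 3, the probability is 0.5658.

0.5658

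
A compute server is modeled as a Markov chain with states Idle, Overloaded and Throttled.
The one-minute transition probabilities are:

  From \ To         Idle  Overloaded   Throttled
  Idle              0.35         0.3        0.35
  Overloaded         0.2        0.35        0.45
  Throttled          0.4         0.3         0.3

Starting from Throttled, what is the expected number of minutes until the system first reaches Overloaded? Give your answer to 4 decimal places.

Let t(s) be the expected number of minutes to first reach Overloaded from state s, with t(Overloaded) = 0. Conditioning on the first minute:
t(Idle) = 1 + 0.35·t(Idle) + 0.35·t(Throttled)
t(Throttled) = 1 + 0.4·t(Idle) + 0.3·t(Throttled)
Solving: t(Idle) = 3.3333, t(Throttled) = 3.3333.
Expected minutes from Throttled to Overloaded: 3.3333.

3.3333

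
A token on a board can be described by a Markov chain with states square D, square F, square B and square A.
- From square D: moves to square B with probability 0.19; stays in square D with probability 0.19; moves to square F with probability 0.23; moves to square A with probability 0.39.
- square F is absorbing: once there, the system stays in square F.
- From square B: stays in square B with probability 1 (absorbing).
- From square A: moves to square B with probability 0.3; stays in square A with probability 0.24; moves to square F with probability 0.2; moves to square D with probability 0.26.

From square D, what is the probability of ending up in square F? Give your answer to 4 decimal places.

Let h(s) be the probability of absorption at square F starting from transient state s. Then h(square F) = 1 and h(square B) = 0. By first-step analysis:
h(square D) = 0.19·h(square D) + 0.23·1 + 0.19·0 + 0.39·h(square A)
h(square A) = 0.26·h(square D) + 0.2·1 + 0.3·0 + 0.24·h(square A)
Solving: h(square D) = 0.4916, h(square A) = 0.4313.
Starting from square D, the probability is 0.4916.

0.4916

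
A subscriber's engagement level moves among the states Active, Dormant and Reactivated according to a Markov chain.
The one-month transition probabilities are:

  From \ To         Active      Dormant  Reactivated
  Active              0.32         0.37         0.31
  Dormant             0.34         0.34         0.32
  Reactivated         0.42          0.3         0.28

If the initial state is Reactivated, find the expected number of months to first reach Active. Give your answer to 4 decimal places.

2.5316

Let t(s) be the expected number of months to first reach Active from state s, with t(Active) = 0. Conditioning on the first month:
t(Dormant) = 1 + 0.34·t(Dormant) + 0.32·t(Reactivated)
t(Reactivated) = 1 + 0.3·t(Dormant) + 0.28·t(Reactivated)
Solving: t(Dormant) = 2.7426, t(Reactivated) = 2.5316.
Expected months from Reactivated to Active: 2.5316.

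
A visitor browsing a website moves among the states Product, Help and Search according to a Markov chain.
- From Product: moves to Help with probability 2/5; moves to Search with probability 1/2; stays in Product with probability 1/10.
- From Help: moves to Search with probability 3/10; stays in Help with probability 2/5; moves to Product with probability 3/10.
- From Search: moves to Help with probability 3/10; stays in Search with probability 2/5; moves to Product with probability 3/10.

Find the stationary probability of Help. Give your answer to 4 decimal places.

0.3611

Let the stationary distribution be π with π = πP and π_1 + π_2 + π_3 = 1.
π_1 = 0.1·π_1 + 0.3·π_2 + 0.3·π_3
π_2 = 0.4·π_1 + 0.4·π_2 + 0.3·π_3
Solving with the normalization constraint gives π = (0.2500, 0.3611, 0.3889).
So the stationary probability of Help is 0.3611.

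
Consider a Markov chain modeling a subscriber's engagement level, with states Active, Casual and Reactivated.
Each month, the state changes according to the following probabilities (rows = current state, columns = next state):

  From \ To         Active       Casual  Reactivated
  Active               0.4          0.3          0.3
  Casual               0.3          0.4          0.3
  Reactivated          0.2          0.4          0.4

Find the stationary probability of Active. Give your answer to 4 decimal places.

0.2963

Let the stationary distribution be π with π = πP and π_1 + π_2 + π_3 = 1.
π_1 = 0.4·π_1 + 0.3·π_2 + 0.2·π_3
π_2 = 0.3·π_1 + 0.4·π_2 + 0.4·π_3
Solving with the normalization constraint gives π = (0.2963, 0.3704, 0.3333).
So the stationary probability of Active is 0.2963.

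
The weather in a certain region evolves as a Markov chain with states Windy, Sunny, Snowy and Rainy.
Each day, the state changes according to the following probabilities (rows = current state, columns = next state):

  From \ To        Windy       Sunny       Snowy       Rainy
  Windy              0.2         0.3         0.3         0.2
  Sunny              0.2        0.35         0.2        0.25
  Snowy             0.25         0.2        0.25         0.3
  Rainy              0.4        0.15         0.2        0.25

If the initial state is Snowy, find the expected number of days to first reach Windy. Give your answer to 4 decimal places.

Let t(s) be the expected number of days to first reach Windy from state s, with t(Windy) = 0. Conditioning on the first day:
t(Sunny) = 1 + 0.35·t(Sunny) + 0.2·t(Snowy) + 0.25·t(Rainy)
t(Snowy) = 1 + 0.2·t(Sunny) + 0.25·t(Snowy) + 0.3·t(Rainy)
t(Rainy) = 1 + 0.15·t(Sunny) + 0.2·t(Snowy) + 0.25·t(Rainy)
Solving: t(Sunny) = 3.8076, t(Snowy) = 3.5671, t(Rainy) = 3.0461.
Expected days from Snowy to Windy: 3.5671.

3.5671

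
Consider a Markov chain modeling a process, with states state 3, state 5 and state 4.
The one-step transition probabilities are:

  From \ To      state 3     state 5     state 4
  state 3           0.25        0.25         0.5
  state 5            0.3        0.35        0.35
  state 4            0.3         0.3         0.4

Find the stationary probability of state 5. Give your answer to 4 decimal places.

Let the stationary distribution be π with π = πP and π_1 + π_2 + π_3 = 1.
π_1 = 0.25·π_1 + 0.3·π_2 + 0.3·π_3
π_2 = 0.25·π_1 + 0.35·π_2 + 0.3·π_3
Solving with the normalization constraint gives π = (0.2857, 0.3008, 0.4135).
So the stationary probability of state 5 is 0.3008.

0.3008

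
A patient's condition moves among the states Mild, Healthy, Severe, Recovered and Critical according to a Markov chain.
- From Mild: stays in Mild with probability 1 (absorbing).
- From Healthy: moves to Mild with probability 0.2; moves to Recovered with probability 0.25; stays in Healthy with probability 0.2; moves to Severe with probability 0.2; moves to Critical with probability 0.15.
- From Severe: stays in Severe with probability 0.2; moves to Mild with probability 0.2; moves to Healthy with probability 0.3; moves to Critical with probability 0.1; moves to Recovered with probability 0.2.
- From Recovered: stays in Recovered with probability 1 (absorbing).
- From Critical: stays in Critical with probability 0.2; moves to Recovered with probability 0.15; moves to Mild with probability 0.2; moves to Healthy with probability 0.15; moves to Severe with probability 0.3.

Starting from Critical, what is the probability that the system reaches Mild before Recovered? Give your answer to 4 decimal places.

0.5228

Let h(s) be the probability of absorption at Mild starting from transient state s. Then h(Mild) = 1 and h(Recovered) = 0. By first-step analysis:
h(Healthy) = 0.2·1 + 0.2·h(Healthy) + 0.2·h(Severe) + 0.25·0 + 0.15·h(Critical)
h(Severe) = 0.2·1 + 0.3·h(Healthy) + 0.2·h(Severe) + 0.2·0 + 0.1·h(Critical)
h(Critical) = 0.2·1 + 0.15·h(Healthy) + 0.3·h(Severe) + 0.15·0 + 0.2·h(Critical)
Solving: h(Healthy) = 0.4710, h(Severe) = 0.4920, h(Critical) = 0.5228.
Starting from Critical, the probability is 0.5228.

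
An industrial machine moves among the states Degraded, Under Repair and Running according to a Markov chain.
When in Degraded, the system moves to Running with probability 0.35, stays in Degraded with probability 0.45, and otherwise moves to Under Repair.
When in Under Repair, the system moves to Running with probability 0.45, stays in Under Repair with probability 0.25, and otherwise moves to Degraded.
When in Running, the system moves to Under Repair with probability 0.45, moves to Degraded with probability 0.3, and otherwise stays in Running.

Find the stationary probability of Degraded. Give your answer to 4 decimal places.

Let the stationary distribution be π with π = πP and π_1 + π_2 + π_3 = 1.
π_1 = 0.45·π_1 + 0.3·π_2 + 0.3·π_3
π_2 = 0.2·π_1 + 0.25·π_2 + 0.45·π_3
Solving with the normalization constraint gives π = (0.3529, 0.3015, 0.3456).
So the stationary probability of Degraded is 0.3529.

0.3529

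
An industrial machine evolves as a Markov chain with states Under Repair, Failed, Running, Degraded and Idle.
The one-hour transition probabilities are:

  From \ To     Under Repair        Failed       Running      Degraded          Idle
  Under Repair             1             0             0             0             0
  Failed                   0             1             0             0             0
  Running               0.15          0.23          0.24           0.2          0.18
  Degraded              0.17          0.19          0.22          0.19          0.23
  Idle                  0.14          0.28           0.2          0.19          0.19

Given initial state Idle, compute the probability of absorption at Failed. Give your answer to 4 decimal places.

Let h(s) be the probability of absorption at Failed starting from transient state s. Then h(Failed) = 1 and h(Under Repair) = 0. By first-step analysis:
h(Running) = 0.15·0 + 0.23·1 + 0.24·h(Running) + 0.2·h(Degraded) + 0.18·h(Idle)
h(Degraded) = 0.17·0 + 0.19·1 + 0.22·h(Running) + 0.19·h(Degraded) + 0.23·h(Idle)
h(Idle) = 0.14·0 + 0.28·1 + 0.2·h(Running) + 0.19·h(Degraded) + 0.19·h(Idle)
Solving: h(Running) = 0.6039, h(Degraded) = 0.5776, h(Idle) = 0.6303.
Starting from Idle, the probability is 0.6303.

0.6303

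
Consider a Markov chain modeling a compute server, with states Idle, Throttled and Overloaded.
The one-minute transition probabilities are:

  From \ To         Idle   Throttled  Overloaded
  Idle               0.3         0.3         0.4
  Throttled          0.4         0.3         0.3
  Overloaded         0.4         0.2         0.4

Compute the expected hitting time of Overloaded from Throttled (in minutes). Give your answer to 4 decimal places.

2.9730

Let t(s) be the expected number of minutes to first reach Overloaded from state s, with t(Overloaded) = 0. Conditioning on the first minute:
t(Idle) = 1 + 0.3·t(Idle) + 0.3·t(Throttled)
t(Throttled) = 1 + 0.4·t(Idle) + 0.3·t(Throttled)
Solving: t(Idle) = 2.7027, t(Throttled) = 2.9730.
Expected minutes from Throttled to Overloaded: 2.9730.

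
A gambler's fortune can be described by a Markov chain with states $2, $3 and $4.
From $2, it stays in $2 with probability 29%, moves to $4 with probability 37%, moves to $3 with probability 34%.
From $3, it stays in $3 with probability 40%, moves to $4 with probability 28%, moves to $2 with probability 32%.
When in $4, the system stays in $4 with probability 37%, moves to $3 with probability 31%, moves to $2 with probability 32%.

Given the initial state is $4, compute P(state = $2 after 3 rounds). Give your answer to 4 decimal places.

Propagate the distribution vector 3 rounds from $4.
After 0 rounds: (0.0000, 0.0000, 1.0000)
After 1 round: (0.3200, 0.3100, 0.3700)
After 2 rounds: (0.3104, 0.3475, 0.3421)
After 3 rounds: (0.3107, 0.3506, 0.3387)
P(in $2 after 3 rounds) = 0.3107

0.3107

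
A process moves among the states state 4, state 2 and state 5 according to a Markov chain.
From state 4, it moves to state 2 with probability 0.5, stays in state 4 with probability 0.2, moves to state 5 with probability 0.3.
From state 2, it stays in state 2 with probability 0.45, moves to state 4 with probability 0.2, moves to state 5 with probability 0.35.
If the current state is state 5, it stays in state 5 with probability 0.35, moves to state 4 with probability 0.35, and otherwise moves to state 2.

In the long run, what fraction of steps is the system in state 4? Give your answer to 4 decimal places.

Let the stationary distribution be π with π = πP and π_1 + π_2 + π_3 = 1.
π_1 = 0.2·π_1 + 0.2·π_2 + 0.35·π_3
π_2 = 0.5·π_1 + 0.45·π_2 + 0.3·π_3
Solving with the normalization constraint gives π = (0.2506, 0.4119, 0.3375).
So the stationary probability of state 4 is 0.2506.

0.2506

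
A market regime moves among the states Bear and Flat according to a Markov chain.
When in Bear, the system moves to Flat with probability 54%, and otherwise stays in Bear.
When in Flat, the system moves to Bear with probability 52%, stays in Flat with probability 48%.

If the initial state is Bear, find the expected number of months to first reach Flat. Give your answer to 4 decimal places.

Let t(s) be the expected number of months to first reach Flat from state s, with t(Flat) = 0. Conditioning on the first month:
t(Bear) = 1 + 0.46·t(Bear)
Solving: t(Bear) = 1.8519.
Expected months from Bear to Flat: 1.8519.

1.8519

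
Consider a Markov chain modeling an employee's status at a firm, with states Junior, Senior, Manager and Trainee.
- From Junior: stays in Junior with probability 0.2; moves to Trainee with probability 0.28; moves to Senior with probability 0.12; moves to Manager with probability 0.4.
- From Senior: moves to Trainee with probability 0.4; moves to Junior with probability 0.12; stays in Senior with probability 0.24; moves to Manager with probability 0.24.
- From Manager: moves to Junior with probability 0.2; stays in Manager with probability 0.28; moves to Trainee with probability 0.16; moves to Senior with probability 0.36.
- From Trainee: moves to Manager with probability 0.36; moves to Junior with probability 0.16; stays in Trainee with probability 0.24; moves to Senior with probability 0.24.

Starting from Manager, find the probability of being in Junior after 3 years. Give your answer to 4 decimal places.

0.1687

Propagate the distribution vector 3 years from Manager.
After 0 years: (0.0000, 0.0000, 1.0000, 0.0000)
After 1 year: (0.2000, 0.3600, 0.2800, 0.1600)
After 2 years: (0.1648, 0.2496, 0.3024, 0.2832)
After 3 years: (0.1687, 0.2565, 0.3124, 0.2623)
P(in Junior after 3 years) = 0.1687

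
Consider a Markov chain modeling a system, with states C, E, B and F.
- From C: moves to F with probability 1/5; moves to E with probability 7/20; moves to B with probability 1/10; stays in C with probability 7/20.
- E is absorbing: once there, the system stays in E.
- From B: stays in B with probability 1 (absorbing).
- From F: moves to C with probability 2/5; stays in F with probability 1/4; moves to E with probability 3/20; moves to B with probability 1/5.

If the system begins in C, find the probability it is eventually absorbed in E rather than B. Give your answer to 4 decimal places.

0.7178

Let h(s) be the probability of absorption at E starting from transient state s. Then h(E) = 1 and h(B) = 0. By first-step analysis:
h(C) = 0.35·h(C) + 0.35·1 + 0.1·0 + 0.2·h(F)
h(F) = 0.4·h(C) + 0.15·1 + 0.2·0 + 0.25·h(F)
Solving: h(C) = 0.7178, h(F) = 0.5828.
Starting from C, the probability is 0.7178.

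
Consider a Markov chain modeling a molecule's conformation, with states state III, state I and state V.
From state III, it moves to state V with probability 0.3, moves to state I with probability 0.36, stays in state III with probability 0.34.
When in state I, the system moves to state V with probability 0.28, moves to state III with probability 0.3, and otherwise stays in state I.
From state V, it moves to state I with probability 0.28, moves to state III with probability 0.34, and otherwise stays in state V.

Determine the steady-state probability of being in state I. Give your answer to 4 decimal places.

Let the stationary distribution be π with π = πP and π_1 + π_2 + π_3 = 1.
π_1 = 0.34·π_1 + 0.3·π_2 + 0.34·π_3
π_2 = 0.36·π_1 + 0.42·π_2 + 0.28·π_3
Solving with the normalization constraint gives π = (0.3258, 0.3559, 0.3184).
So the stationary probability of state I is 0.3559.

0.3559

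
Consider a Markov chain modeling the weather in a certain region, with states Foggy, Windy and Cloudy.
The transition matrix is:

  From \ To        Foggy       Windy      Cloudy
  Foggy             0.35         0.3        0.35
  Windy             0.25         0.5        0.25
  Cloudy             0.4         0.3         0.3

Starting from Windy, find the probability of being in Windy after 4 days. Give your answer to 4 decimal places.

0.3760

Propagate the distribution vector 4 days from Windy.
After 0 days: (0.0000, 1.0000, 0.0000)
After 1 day: (0.2500, 0.5000, 0.2500)
After 2 days: (0.3125, 0.4000, 0.2875)
After 3 days: (0.3244, 0.3800, 0.2956)
After 4 days: (0.3268, 0.3760, 0.2972)
P(in Windy after 4 days) = 0.3760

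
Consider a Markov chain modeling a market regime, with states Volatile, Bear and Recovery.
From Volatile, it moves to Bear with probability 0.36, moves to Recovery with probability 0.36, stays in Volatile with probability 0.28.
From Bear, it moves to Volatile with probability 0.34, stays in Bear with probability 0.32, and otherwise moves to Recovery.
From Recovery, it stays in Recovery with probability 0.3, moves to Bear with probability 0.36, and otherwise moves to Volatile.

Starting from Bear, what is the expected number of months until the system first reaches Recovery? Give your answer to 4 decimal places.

2.8867

Let t(s) be the expected number of months to first reach Recovery from state s, with t(Recovery) = 0. Conditioning on the first month:
t(Volatile) = 1 + 0.28·t(Volatile) + 0.36·t(Bear)
t(Bear) = 1 + 0.34·t(Volatile) + 0.32·t(Bear)
Solving: t(Volatile) = 2.8322, t(Bear) = 2.8867.
Expected months from Bear to Recovery: 2.8867.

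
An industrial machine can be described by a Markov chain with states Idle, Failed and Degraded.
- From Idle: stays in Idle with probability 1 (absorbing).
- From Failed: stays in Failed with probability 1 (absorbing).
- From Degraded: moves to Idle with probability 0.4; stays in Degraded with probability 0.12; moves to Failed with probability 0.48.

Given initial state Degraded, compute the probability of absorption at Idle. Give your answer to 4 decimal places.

0.4545

Let h(s) be the probability of absorption at Idle starting from transient state s. Then h(Idle) = 1 and h(Failed) = 0. By first-step analysis:
h(Degraded) = 0.4·1 + 0.48·0 + 0.12·h(Degraded)
Solving: h(Degraded) = 0.4545.
Starting from Degraded, the probability is 0.4545.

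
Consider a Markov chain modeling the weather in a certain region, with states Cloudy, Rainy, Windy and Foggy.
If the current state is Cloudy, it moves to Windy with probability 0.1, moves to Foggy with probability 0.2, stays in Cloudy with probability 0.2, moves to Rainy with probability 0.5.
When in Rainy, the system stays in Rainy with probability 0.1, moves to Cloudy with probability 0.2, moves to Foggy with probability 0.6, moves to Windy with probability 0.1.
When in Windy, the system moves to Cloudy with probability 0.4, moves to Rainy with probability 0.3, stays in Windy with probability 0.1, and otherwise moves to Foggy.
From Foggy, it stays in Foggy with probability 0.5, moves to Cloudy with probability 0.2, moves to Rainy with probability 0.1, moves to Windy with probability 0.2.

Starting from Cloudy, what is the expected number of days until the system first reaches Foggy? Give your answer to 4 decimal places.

2.9661

Let t(s) be the expected number of days to first reach Foggy from state s, with t(Foggy) = 0. Conditioning on the first day:
t(Cloudy) = 1 + 0.2·t(Cloudy) + 0.5·t(Rainy) + 0.1·t(Windy)
t(Rainy) = 1 + 0.2·t(Cloudy) + 0.1·t(Rainy) + 0.1·t(Windy)
t(Windy) = 1 + 0.4·t(Cloudy) + 0.3·t(Rainy) + 0.1·t(Windy)
Solving: t(Cloudy) = 2.9661, t(Rainy) = 2.1186, t(Windy) = 3.1356.
Expected days from Cloudy to Foggy: 2.9661.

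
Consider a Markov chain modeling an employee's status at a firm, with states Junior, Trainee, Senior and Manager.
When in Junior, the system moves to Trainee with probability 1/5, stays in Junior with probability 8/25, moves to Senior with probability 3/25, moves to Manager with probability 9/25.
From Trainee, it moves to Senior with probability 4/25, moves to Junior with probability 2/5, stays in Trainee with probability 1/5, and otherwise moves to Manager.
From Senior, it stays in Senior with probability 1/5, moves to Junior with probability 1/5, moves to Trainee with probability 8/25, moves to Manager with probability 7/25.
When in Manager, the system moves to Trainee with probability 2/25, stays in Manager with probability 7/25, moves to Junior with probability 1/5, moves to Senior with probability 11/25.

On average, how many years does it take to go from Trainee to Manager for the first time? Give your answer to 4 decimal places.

Let t(s) be the expected number of years to first reach Manager from state s, with t(Manager) = 0. Conditioning on the first year:
t(Junior) = 1 + 0.32·t(Junior) + 0.2·t(Trainee) + 0.12·t(Senior)
t(Trainee) = 1 + 0.4·t(Junior) + 0.2·t(Trainee) + 0.16·t(Senior)
t(Senior) = 1 + 0.2·t(Junior) + 0.32·t(Trainee) + 0.2·t(Senior)
Solving: t(Junior) = 3.0979, t(Trainee) = 3.4825, t(Senior) = 3.4175.
Expected years from Trainee to Manager: 3.4825.

3.4825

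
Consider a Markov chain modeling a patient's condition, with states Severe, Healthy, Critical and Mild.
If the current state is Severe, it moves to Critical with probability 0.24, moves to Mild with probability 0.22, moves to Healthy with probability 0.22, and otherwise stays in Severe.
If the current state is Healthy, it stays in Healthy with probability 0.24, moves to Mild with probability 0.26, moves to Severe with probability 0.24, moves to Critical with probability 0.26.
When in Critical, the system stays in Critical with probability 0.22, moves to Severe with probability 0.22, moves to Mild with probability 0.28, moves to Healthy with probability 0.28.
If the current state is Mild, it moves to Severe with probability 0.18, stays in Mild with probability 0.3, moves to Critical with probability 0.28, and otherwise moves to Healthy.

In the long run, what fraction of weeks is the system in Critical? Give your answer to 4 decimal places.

0.2505

Let the stationary distribution be π with π = πP and π_1 + π_2 + π_3 + π_4 = 1.
π_1 = 0.32·π_1 + 0.24·π_2 + 0.22·π_3 + 0.18·π_4
π_2 = 0.22·π_1 + 0.24·π_2 + 0.28·π_3 + 0.24·π_4
π_3 = 0.24·π_1 + 0.26·π_2 + 0.22·π_3 + 0.28·π_4
Solving with the normalization constraint gives π = (0.2381, 0.2453, 0.2505, 0.2661).
So the stationary probability of Critical is 0.2505.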